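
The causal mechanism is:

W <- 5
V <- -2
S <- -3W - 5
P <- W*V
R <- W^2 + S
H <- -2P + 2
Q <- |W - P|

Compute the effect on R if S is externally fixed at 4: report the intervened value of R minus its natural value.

do(S=4) replaces the equation S <- -3W - 5 with the constant S = 4.
R = W^2 + S  [with W=5, S=4]  = 29
Without intervention: S = -3W - 5  [with W=5]  = -20; R = W^2 + S  [with W=5, S=-20]  = 5.
Change = 29 − 5 = 24.

24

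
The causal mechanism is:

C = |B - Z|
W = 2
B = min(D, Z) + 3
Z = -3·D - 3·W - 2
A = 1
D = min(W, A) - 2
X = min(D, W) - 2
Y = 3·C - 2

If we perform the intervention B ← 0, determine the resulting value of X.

do(B=0) replaces the equation B = min(D, Z) + 3 with the constant B = 0.
No directed path runs from B to X, so X keeps its natural value.
D = min(W, A) - 2  [with W=2, A=1]  = -1
X = min(D, W) - 2  [with D=-1, W=2]  = -3

-3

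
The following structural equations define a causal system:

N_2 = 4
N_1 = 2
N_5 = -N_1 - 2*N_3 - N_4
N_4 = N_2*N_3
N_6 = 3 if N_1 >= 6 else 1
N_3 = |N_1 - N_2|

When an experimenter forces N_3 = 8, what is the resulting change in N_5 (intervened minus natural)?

do(N_3=8) replaces the equation N_3 = |N_1 - N_2| with the constant N_3 = 8.
N_4 = N_2*N_3  [with N_2=4, N_3=8]  = 32
N_5 = -N_1 - 2*N_3 - N_4  [with N_1=2, N_3=8, N_4=32]  = -50
Without intervention: N_3 = |N_1 - N_2|  [with N_1=2, N_2=4]  = 2; N_4 = N_2*N_3  [with N_2=4, N_3=2]  = 8; N_5 = -N_1 - 2*N_3 - N_4  [with N_1=2, N_3=2, N_4=8]  = -14.
Change = -50 − (-14) = -36.

-36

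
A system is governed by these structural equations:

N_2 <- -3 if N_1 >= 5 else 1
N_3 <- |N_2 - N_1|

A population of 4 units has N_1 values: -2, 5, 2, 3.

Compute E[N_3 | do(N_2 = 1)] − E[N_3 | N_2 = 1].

Under do(N_2=1), N_2's equation is replaced by N_2=1 for every unit. Per-unit N_3: 3, 4, 1, 2. Mean = 2.5.
E[N_3|N_2=1] averages over only the 3 units with N_2=1 (N_1 = -2, 2, 3): N_3 = 3, 1, 2, mean 2.
Difference = 2.5 − 2 = 0.5.

0.5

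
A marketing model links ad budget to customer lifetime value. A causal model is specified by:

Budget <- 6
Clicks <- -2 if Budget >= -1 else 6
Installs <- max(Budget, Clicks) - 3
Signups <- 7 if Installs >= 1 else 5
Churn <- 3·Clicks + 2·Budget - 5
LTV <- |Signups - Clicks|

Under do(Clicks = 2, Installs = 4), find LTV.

5

Under do(Clicks = 2, Installs = 4), each intervened variable's structural equation is replaced by its fixed value.
Signups = 7 if Installs >= 1 else 5  [with Installs=4]  = 7
LTV = |Signups - Clicks|  [with Signups=7, Clicks=2]  = 5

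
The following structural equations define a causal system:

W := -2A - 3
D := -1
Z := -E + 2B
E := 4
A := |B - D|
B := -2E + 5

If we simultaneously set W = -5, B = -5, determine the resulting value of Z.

-14

Under do(W = -5, B = -5), each intervened variable's structural equation is replaced by its fixed value.
Z = -E + 2B  [with E=4, B=-5]  = -14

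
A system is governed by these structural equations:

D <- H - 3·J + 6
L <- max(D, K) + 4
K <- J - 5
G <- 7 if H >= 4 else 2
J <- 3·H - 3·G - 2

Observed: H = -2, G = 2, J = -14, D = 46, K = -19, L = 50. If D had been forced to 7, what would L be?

Under do(D=7), the mechanism D <- H - 3·J + 6 is discarded; D is fixed at 7.
G = 7 if H >= 4 else 2  [with H=-2]  = 2
J = 3·H - 3·G - 2  [with H=-2, G=2]  = -14
K = J - 5  [with J=-14]  = -19
L = max(D, K) + 4  [with D=7, K=-19]  = 11

11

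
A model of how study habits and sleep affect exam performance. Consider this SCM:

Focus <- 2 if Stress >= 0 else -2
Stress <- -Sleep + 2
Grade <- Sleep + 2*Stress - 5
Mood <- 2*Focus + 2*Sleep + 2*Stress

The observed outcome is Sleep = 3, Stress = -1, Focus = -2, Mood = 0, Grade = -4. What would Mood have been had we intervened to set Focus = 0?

The intervention breaks the incoming arrows to Focus: Focus <- 2 if Stress >= 0 else -2 no longer applies, and Focus = 0.
Stress = -Sleep + 2  [with Sleep=3]  = -1
Mood = 2*Focus + 2*Sleep + 2*Stress  [with Focus=0, Sleep=3, Stress=-1]  = 4

4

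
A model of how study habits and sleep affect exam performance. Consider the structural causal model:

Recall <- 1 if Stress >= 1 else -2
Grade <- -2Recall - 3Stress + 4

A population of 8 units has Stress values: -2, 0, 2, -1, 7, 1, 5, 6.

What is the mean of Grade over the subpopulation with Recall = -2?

E[Grade|Recall=-2] averages over only the 3 units with Recall=-2 (Stress = -2, 0, -1): Grade = 14, 8, 11, mean 11.

11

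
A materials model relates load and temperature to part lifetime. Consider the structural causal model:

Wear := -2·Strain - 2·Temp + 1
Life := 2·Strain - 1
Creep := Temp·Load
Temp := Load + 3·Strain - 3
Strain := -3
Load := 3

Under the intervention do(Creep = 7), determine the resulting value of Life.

Under do(Creep=7), the mechanism Creep := Temp·Load is discarded; Creep is fixed at 7.
Since Life is not a descendant of the intervened variable, it is unaffected.
Life = 2·Strain - 1  [with Strain=-3]  = -7

-7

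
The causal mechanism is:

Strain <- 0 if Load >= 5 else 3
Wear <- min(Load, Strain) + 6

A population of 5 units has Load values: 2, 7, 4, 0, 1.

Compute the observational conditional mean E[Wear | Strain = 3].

7.5

Observing Strain=3 restricts to units where Strain's equation naturally yields 3: Load ∈ {2, 4, 0, 1}. In that subpopulation Wear = 8, 9, 6, 7, mean 7.5.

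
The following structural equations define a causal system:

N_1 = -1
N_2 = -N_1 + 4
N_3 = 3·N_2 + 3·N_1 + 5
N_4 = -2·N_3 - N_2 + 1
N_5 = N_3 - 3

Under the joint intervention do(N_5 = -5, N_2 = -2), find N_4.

Setting N_5 = -5, N_2 = -2 by intervention discards those variables' equations.
N_3 = 3·N_2 + 3·N_1 + 5  [with N_2=-2, N_1=-1]  = -4
N_4 = -2·N_3 - N_2 + 1  [with N_3=-4, N_2=-2]  = 11

11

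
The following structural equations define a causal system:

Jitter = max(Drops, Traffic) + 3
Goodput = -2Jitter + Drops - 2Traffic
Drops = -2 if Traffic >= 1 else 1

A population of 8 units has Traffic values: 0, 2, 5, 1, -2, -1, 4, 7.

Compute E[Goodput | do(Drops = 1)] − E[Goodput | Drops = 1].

-9.5

do(Drops=1) breaks Drops's dependence on Traffic. With Drops=1 fixed, Goodput across the units is -7, -13, -25, -9, -3, -5, -21, -33, mean -14.5.
Observing Drops=1 restricts to units where Drops's equation naturally yields 1: Traffic ∈ {0, -2, -1}. In that subpopulation Goodput = -7, -3, -5, mean -5.
Difference = -14.5 − (-5) = -9.5.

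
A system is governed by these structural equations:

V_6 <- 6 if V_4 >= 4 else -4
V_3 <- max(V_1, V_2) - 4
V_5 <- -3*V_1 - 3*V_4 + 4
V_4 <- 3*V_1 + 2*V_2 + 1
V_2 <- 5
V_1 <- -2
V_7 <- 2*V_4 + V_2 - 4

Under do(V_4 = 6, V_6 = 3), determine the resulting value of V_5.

Setting V_4 = 6, V_6 = 3 by intervention discards those variables' equations.
V_5 = -3*V_1 - 3*V_4 + 4  [with V_1=-2, V_4=6]  = -8

-8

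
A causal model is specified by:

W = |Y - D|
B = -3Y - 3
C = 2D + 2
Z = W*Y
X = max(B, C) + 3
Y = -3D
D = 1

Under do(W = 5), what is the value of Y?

-3

Under do(W=5), the mechanism W = |Y - D| is discarded; W is fixed at 5.
Since Y is not a descendant of the intervened variable, it is unaffected.
Y = -3D  [with D=1]  = -3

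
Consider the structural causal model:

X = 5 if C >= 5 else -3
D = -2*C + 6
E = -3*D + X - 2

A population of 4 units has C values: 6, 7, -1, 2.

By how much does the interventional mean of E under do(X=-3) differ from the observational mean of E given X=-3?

18

Under do(X=-3), X's equation is replaced by X=-3 for every unit. Per-unit E: 13, 19, -29, -11. Mean = -2.
E[E|X=-3] averages over only the 2 units with X=-3 (C = -1, 2): E = -29, -11, mean -20.
Difference = -2 − (-20) = 18.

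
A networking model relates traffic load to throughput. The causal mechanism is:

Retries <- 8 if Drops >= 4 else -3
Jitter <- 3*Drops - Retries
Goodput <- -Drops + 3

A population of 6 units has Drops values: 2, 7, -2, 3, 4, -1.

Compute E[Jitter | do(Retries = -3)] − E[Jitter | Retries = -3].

Under do(Retries=-3), Retries's equation is replaced by Retries=-3 for every unit. Per-unit Jitter: 9, 24, -3, 12, 15, 0. Mean = 9.5.
Observing Retries=-3 restricts to units where Retries's equation naturally yields -3: Drops ∈ {2, -2, 3, -1}. In that subpopulation Jitter = 9, -3, 12, 0, mean 4.5.
Difference = 9.5 − 4.5 = 5.

5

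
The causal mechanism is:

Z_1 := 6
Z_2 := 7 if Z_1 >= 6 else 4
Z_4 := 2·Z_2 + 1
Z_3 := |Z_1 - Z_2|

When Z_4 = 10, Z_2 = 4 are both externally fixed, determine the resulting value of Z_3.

2

Setting Z_4 = 10, Z_2 = 4 by intervention discards those variables' equations.
Z_3 = |Z_1 - Z_2|  [with Z_1=6, Z_2=4]  = 2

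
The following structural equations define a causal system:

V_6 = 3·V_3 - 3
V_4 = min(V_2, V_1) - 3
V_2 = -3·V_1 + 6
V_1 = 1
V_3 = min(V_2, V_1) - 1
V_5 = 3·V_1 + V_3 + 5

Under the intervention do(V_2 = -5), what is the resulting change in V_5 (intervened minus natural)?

-6

do(V_2=-5) replaces the equation V_2 = -3·V_1 + 6 with the constant V_2 = -5.
V_3 = min(V_2, V_1) - 1  [with V_2=-5, V_1=1]  = -6
V_5 = 3·V_1 + V_3 + 5  [with V_1=1, V_3=-6]  = 2
Without intervention: V_2 = -3·V_1 + 6  [with V_1=1]  = 3; V_3 = min(V_2, V_1) - 1  [with V_2=3, V_1=1]  = 0; V_5 = 3·V_1 + V_3 + 5  [with V_1=1, V_3=0]  = 8.
Change = 2 − 8 = -6.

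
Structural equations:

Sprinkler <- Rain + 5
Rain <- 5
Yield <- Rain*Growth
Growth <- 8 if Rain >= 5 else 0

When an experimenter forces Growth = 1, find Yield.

5

The intervention breaks the incoming arrows to Growth: Growth <- 8 if Rain >= 5 else 0 no longer applies, and Growth = 1.
Yield = Rain*Growth  [with Rain=5, Growth=1]  = 5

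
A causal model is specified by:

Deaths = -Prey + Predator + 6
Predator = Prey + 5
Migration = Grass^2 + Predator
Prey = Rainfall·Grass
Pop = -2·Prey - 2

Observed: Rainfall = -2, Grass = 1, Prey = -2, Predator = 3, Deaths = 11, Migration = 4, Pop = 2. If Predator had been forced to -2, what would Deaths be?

Intervening sets Predator = -2 and removes its equation (Predator = Prey + 5).
Prey = Rainfall·Grass  [with Rainfall=-2, Grass=1]  = -2
Deaths = -Prey + Predator + 6  [with Prey=-2, Predator=-2]  = 6

6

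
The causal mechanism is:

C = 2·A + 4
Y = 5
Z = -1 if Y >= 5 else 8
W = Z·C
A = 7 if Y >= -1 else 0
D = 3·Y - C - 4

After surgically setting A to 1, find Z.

-1

The intervention breaks the incoming arrows to A: A = 7 if Y >= -1 else 0 no longer applies, and A = 1.
Since Z is not a descendant of the intervened variable, it is unaffected.
Z = -1 if Y >= 5 else 8  [with Y=5]  = -1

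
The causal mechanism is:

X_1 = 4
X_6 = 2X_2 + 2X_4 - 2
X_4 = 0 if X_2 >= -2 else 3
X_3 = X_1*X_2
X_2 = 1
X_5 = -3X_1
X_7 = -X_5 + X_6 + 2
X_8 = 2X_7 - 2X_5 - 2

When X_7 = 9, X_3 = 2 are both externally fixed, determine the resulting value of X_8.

40

Setting X_7 = 9, X_3 = 2 by intervention discards those variables' equations.
X_5 = -3X_1  [with X_1=4]  = -12
X_8 = 2X_7 - 2X_5 - 2  [with X_7=9, X_5=-12]  = 40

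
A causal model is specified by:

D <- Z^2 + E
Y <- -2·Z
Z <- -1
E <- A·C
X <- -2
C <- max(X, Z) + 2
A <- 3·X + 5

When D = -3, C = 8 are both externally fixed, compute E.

-8

Setting D = -3, C = 8 by intervention discards those variables' equations.
A = 3·X + 5  [with X=-2]  = -1
E = A·C  [with A=-1, C=8]  = -8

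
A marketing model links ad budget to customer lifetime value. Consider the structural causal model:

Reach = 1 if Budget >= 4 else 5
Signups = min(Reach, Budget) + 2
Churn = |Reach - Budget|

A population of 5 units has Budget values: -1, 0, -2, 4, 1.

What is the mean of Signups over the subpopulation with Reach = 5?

Conditioning on Reach=5 selects the 4 unit(s) with Budget ∈ {-1, 0, -2, 1}. Their Signups values: 1, 2, 0, 3. Mean = 1.5.

1.5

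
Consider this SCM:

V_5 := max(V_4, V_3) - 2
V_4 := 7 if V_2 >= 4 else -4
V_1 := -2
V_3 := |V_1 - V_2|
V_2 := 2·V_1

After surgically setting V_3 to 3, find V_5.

do(V_3=3) replaces the equation V_3 := |V_1 - V_2| with the constant V_3 = 3.
V_2 = 2·V_1  [with V_1=-2]  = -4
V_4 = 7 if V_2 >= 4 else -4  [with V_2=-4]  = -4
V_5 = max(V_4, V_3) - 2  [with V_4=-4, V_3=3]  = 1

1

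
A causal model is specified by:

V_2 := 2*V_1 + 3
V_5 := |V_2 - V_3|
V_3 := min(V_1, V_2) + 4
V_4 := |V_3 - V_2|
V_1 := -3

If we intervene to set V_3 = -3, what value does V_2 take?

-3

Under do(V_3=-3), the mechanism V_3 := min(V_1, V_2) + 4 is discarded; V_3 is fixed at -3.
Since V_2 is not a descendant of the intervened variable, it is unaffected.
V_2 = 2*V_1 + 3  [with V_1=-3]  = -3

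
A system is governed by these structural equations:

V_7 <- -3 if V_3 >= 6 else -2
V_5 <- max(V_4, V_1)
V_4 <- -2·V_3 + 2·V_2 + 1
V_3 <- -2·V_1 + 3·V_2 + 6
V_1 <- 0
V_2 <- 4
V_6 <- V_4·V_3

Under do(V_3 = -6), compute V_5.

21

do(V_3=-6) replaces the equation V_3 <- -2·V_1 + 3·V_2 + 6 with the constant V_3 = -6.
V_4 = -2·V_3 + 2·V_2 + 1  [with V_3=-6, V_2=4]  = 21
V_5 = max(V_4, V_1)  [with V_4=21, V_1=0]  = 21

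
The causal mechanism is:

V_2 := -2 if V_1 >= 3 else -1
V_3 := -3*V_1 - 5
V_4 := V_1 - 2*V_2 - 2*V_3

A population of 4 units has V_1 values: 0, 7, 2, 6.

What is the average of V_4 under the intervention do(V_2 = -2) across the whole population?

40.25

Every unit gets V_2=-2 under the intervention. V_4 values become 14, 63, 28, 56; E[V_4|do(V_2=-2)] = 40.25.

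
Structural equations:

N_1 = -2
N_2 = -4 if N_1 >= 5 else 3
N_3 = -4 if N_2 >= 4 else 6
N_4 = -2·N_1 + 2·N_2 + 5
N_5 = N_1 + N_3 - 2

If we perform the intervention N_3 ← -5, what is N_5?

do(N_3=-5) replaces the equation N_3 = -4 if N_2 >= 4 else 6 with the constant N_3 = -5.
N_5 = N_1 + N_3 - 2  [with N_1=-2, N_3=-5]  = -9

-9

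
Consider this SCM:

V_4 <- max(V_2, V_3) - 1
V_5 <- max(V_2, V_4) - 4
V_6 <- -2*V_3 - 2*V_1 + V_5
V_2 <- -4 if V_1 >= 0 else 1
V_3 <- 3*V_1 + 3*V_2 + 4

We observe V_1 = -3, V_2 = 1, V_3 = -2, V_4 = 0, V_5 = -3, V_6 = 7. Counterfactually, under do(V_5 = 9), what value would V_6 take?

The intervention breaks the incoming arrows to V_5: V_5 <- max(V_2, V_4) - 4 no longer applies, and V_5 = 9.
V_2 = -4 if V_1 >= 0 else 1  [with V_1=-3]  = 1
V_3 = 3*V_1 + 3*V_2 + 4  [with V_1=-3, V_2=1]  = -2
V_6 = -2*V_3 - 2*V_1 + V_5  [with V_3=-2, V_1=-3, V_5=9]  = 19

19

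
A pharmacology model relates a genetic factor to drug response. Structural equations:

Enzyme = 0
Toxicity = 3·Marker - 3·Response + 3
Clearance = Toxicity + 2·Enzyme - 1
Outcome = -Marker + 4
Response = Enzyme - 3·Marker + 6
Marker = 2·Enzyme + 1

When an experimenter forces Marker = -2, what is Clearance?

-40

do(Marker=-2) replaces the equation Marker = 2·Enzyme + 1 with the constant Marker = -2.
Response = Enzyme - 3·Marker + 6  [with Enzyme=0, Marker=-2]  = 12
Toxicity = 3·Marker - 3·Response + 3  [with Marker=-2, Response=12]  = -39
Clearance = Toxicity + 2·Enzyme - 1  [with Toxicity=-39, Enzyme=0]  = -40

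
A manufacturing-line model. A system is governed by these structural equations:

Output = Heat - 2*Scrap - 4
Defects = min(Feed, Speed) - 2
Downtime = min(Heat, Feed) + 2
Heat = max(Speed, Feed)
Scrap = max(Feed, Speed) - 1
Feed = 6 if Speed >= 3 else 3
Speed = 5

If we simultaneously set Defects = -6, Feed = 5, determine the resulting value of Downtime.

7

Under do(Defects = -6, Feed = 5), each intervened variable's structural equation is replaced by its fixed value.
Heat = max(Speed, Feed)  [with Speed=5, Feed=5]  = 5
Downtime = min(Heat, Feed) + 2  [with Heat=5, Feed=5]  = 7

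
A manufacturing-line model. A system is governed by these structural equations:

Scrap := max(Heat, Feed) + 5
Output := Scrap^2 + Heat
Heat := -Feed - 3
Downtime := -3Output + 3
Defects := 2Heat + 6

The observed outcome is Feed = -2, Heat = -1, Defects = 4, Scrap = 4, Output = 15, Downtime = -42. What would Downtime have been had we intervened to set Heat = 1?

-108

Under do(Heat=1), the mechanism Heat := -Feed - 3 is discarded; Heat is fixed at 1.
Scrap = max(Heat, Feed) + 5  [with Heat=1, Feed=-2]  = 6
Output = Scrap^2 + Heat  [with Scrap=6, Heat=1]  = 37
Downtime = -3Output + 3  [with Output=37]  = -108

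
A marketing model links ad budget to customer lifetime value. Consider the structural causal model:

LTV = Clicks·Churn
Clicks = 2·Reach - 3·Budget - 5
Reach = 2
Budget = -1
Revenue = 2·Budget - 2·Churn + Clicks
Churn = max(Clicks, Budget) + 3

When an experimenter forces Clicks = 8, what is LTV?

88

The intervention breaks the incoming arrows to Clicks: Clicks = 2·Reach - 3·Budget - 5 no longer applies, and Clicks = 8.
Churn = max(Clicks, Budget) + 3  [with Clicks=8, Budget=-1]  = 11
LTV = Clicks·Churn  [with Clicks=8, Churn=11]  = 88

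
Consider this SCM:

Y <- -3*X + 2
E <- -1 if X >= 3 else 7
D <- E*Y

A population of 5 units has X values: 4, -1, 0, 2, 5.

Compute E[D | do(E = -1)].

The intervention sets E=-1 in all 5 units regardless of X. Recomputing D per unit gives 10, -5, -2, 4, 13; average 4.

4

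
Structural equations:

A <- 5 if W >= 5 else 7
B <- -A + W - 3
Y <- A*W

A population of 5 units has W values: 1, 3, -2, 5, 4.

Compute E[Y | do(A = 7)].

Under do(A=7), A's equation is replaced by A=7 for every unit. Per-unit Y: 7, 21, -14, 35, 28. Mean = 15.4.

15.4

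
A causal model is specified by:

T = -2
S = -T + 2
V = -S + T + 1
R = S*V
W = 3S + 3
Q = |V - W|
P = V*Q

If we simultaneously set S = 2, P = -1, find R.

Under do(S = 2, P = -1), each intervened variable's structural equation is replaced by its fixed value.
V = -S + T + 1  [with S=2, T=-2]  = -3
R = S*V  [with S=2, V=-3]  = -6

-6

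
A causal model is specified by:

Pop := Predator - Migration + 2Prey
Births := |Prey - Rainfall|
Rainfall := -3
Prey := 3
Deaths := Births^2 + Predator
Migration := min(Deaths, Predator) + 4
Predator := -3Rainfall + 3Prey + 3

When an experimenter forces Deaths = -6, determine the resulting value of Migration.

-2

The intervention breaks the incoming arrows to Deaths: Deaths := Births^2 + Predator no longer applies, and Deaths = -6.
Predator = -3Rainfall + 3Prey + 3  [with Rainfall=-3, Prey=3]  = 21
Migration = min(Deaths, Predator) + 4  [with Deaths=-6, Predator=21]  = -2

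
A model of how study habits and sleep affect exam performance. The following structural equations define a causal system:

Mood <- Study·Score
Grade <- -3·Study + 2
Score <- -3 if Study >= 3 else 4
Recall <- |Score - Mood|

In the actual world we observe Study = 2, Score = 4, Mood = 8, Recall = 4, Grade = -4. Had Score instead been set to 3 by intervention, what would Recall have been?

Under do(Score=3), the mechanism Score <- -3 if Study >= 3 else 4 is discarded; Score is fixed at 3.
Mood = Study·Score  [with Study=2, Score=3]  = 6
Recall = |Score - Mood|  [with Score=3, Mood=6]  = 3

3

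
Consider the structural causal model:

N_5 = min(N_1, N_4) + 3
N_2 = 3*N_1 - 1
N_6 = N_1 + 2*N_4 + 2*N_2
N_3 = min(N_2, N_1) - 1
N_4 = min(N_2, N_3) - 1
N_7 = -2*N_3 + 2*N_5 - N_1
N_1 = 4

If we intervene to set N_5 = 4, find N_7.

Under do(N_5=4), the mechanism N_5 = min(N_1, N_4) + 3 is discarded; N_5 is fixed at 4.
N_2 = 3*N_1 - 1  [with N_1=4]  = 11
N_3 = min(N_2, N_1) - 1  [with N_2=11, N_1=4]  = 3
N_7 = -2*N_3 + 2*N_5 - N_1  [with N_3=3, N_5=4, N_1=4]  = -2

-2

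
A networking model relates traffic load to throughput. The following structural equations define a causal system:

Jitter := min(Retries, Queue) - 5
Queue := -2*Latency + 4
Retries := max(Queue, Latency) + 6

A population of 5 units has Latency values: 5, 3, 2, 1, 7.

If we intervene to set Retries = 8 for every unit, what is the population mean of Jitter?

-8.2

The intervention sets Retries=8 in all 5 units regardless of Latency. Recomputing Jitter per unit gives -11, -7, -5, -3, -15; average -8.2.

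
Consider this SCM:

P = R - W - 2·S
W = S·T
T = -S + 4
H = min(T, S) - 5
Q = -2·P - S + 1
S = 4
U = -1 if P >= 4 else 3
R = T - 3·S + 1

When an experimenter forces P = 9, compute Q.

-21

The intervention breaks the incoming arrows to P: P = R - W - 2·S no longer applies, and P = 9.
Q = -2·P - S + 1  [with P=9, S=4]  = -21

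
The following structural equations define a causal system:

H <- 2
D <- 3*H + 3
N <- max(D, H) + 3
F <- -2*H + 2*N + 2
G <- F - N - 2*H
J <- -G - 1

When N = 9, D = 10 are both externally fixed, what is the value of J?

Setting N = 9, D = 10 by intervention discards those variables' equations.
F = -2*H + 2*N + 2  [with H=2, N=9]  = 16
G = F - N - 2*H  [with F=16, N=9, H=2]  = 3
J = -G - 1  [with G=3]  = -4

-4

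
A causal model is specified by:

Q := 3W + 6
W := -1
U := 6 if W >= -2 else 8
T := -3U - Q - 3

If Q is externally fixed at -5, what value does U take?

Under do(Q=-5), the mechanism Q := 3W + 6 is discarded; Q is fixed at -5.
Since U is not a descendant of the intervened variable, it is unaffected.
U = 6 if W >= -2 else 8  [with W=-1]  = 6

6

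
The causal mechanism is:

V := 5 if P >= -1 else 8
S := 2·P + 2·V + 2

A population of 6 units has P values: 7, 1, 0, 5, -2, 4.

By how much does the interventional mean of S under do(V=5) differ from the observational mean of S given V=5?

-1.8

do(V=5) breaks V's dependence on P. With V=5 fixed, S across the units is 26, 14, 12, 22, 8, 20, mean 17.
Observing V=5 restricts to units where V's equation naturally yields 5: P ∈ {7, 1, 0, 5, 4}. In that subpopulation S = 26, 14, 12, 22, 20, mean 18.8.
Difference = 17 − 18.8 = -1.8.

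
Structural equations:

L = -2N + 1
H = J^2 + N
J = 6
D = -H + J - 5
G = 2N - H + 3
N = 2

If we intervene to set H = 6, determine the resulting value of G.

The intervention breaks the incoming arrows to H: H = J^2 + N no longer applies, and H = 6.
G = 2N - H + 3  [with N=2, H=6]  = 1

1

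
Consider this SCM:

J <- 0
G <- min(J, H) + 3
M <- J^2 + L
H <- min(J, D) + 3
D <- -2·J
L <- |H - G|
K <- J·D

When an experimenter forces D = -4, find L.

3

do(D=-4) replaces the equation D <- -2·J with the constant D = -4.
H = min(J, D) + 3  [with J=0, D=-4]  = -1
G = min(J, H) + 3  [with J=0, H=-1]  = 2
L = |H - G|  [with H=-1, G=2]  = 3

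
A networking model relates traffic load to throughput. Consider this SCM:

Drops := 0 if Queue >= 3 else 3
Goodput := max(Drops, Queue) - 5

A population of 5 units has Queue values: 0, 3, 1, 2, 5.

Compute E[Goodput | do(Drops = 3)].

-1.6

Under do(Drops=3), Drops's equation is replaced by Drops=3 for every unit. Per-unit Goodput: -2, -2, -2, -2, 0. Mean = -1.6.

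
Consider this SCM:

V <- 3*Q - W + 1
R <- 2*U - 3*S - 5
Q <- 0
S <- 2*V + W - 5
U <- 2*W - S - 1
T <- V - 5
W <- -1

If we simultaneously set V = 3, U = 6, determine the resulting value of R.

Setting V = 3, U = 6 by intervention discards those variables' equations.
S = 2*V + W - 5  [with V=3, W=-1]  = 0
R = 2*U - 3*S - 5  [with U=6, S=0]  = 7

7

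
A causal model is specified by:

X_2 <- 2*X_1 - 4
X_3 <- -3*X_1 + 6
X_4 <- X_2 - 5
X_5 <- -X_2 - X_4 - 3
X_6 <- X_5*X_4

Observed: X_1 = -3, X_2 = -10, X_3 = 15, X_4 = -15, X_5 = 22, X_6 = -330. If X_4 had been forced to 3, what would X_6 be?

12

Under do(X_4=3), the mechanism X_4 <- X_2 - 5 is discarded; X_4 is fixed at 3.
X_2 = 2*X_1 - 4  [with X_1=-3]  = -10
X_5 = -X_2 - X_4 - 3  [with X_2=-10, X_4=3]  = 4
X_6 = X_5*X_4  [with X_5=4, X_4=3]  = 12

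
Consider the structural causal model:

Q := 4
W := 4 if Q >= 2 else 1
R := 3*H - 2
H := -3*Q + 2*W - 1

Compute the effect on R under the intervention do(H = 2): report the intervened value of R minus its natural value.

21

The intervention breaks the incoming arrows to H: H := -3*Q + 2*W - 1 no longer applies, and H = 2.
R = 3*H - 2  [with H=2]  = 4
Without intervention: W = 4 if Q >= 2 else 1  [with Q=4]  = 4; H = -3*Q + 2*W - 1  [with Q=4, W=4]  = -5; R = 3*H - 2  [with H=-5]  = -17.
Change = 4 − (-17) = 21.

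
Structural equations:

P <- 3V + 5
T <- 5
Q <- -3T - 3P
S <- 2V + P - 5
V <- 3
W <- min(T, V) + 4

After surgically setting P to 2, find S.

3

The intervention breaks the incoming arrows to P: P <- 3V + 5 no longer applies, and P = 2.
S = 2V + P - 5  [with V=3, P=2]  = 3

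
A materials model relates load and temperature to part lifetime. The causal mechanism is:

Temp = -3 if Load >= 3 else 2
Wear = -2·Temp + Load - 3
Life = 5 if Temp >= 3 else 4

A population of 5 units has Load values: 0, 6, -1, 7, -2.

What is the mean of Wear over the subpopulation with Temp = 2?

-8

E[Wear|Temp=2] averages over only the 3 units with Temp=2 (Load = 0, -1, -2): Wear = -7, -8, -9, mean -8.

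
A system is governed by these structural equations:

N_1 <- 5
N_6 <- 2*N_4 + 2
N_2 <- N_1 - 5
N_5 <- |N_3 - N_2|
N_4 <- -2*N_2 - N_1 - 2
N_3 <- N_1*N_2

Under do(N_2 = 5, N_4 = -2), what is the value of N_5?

20

Setting N_2 = 5, N_4 = -2 by intervention discards those variables' equations.
N_3 = N_1*N_2  [with N_1=5, N_2=5]  = 25
N_5 = |N_3 - N_2|  [with N_3=25, N_2=5]  = 20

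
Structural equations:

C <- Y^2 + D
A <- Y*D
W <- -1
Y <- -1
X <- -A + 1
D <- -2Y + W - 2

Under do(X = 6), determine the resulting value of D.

do(X=6) replaces the equation X <- -A + 1 with the constant X = 6.
D is not downstream of the intervention, so its value is determined by the original equations.
D = -2Y + W - 2  [with Y=-1, W=-1]  = -1

-1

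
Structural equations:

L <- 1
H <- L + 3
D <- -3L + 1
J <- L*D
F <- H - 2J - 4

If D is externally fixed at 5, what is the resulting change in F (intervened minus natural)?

do(D=5) replaces the equation D <- -3L + 1 with the constant D = 5.
H = L + 3  [with L=1]  = 4
J = L*D  [with L=1, D=5]  = 5
F = H - 2J - 4  [with H=4, J=5]  = -10
Without intervention: D = -3L + 1  [with L=1]  = -2; H = L + 3  [with L=1]  = 4; J = L*D  [with L=1, D=-2]  = -2; F = H - 2J - 4  [with H=4, J=-2]  = 4.
Change = -10 − 4 = -14.

-14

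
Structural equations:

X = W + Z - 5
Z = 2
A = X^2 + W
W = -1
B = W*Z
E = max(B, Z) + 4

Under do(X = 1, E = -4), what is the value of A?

0

Setting X = 1, E = -4 by intervention discards those variables' equations.
A = X^2 + W  [with X=1, W=-1]  = 0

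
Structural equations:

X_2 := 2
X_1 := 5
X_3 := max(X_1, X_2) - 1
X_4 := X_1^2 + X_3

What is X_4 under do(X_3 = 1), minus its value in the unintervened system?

-3

The intervention breaks the incoming arrows to X_3: X_3 := max(X_1, X_2) - 1 no longer applies, and X_3 = 1.
X_4 = X_1^2 + X_3  [with X_1=5, X_3=1]  = 26
Without intervention: X_3 = max(X_1, X_2) - 1  [with X_1=5, X_2=2]  = 4; X_4 = X_1^2 + X_3  [with X_1=5, X_3=4]  = 29.
Change = 26 − 29 = -3.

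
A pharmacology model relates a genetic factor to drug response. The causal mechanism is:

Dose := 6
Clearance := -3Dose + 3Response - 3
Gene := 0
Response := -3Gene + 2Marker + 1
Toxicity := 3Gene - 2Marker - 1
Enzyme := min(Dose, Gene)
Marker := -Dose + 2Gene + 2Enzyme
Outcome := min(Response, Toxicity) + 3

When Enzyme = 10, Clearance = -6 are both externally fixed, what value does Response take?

Setting Enzyme = 10, Clearance = -6 by intervention discards those variables' equations.
Marker = -Dose + 2Gene + 2Enzyme  [with Dose=6, Gene=0, Enzyme=10]  = 14
Response = -3Gene + 2Marker + 1  [with Gene=0, Marker=14]  = 29

29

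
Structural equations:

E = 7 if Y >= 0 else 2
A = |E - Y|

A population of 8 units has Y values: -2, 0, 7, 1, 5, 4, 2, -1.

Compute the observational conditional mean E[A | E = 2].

E[A|E=2] averages over only the 2 units with E=2 (Y = -2, -1): A = 4, 3, mean 3.5.

3.5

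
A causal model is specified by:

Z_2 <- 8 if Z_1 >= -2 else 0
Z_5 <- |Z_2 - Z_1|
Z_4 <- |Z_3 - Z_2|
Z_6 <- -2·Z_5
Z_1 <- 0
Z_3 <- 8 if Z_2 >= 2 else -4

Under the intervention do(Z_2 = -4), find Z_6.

Under do(Z_2=-4), the mechanism Z_2 <- 8 if Z_1 >= -2 else 0 is discarded; Z_2 is fixed at -4.
Z_5 = |Z_2 - Z_1|  [with Z_2=-4, Z_1=0]  = 4
Z_6 = -2·Z_5  [with Z_5=4]  = -8

-8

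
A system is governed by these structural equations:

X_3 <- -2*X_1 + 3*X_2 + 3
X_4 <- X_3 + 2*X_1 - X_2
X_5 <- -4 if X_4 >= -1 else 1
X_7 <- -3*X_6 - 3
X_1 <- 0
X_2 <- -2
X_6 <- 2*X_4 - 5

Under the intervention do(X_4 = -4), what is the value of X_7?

The intervention breaks the incoming arrows to X_4: X_4 <- X_3 + 2*X_1 - X_2 no longer applies, and X_4 = -4.
X_6 = 2*X_4 - 5  [with X_4=-4]  = -13
X_7 = -3*X_6 - 3  [with X_6=-13]  = 36

36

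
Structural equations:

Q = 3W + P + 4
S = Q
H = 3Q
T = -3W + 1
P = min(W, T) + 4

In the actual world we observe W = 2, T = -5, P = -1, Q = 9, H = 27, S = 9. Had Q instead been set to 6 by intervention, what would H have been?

18

Intervening sets Q = 6 and removes its equation (Q = 3W + P + 4).
H = 3Q  [with Q=6]  = 18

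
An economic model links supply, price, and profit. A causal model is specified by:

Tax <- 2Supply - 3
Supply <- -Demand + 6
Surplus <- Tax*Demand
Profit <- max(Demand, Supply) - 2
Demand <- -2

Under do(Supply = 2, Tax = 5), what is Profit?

0

Setting Supply = 2, Tax = 5 by intervention discards those variables' equations.
Profit = max(Demand, Supply) - 2  [with Demand=-2, Supply=2]  = 0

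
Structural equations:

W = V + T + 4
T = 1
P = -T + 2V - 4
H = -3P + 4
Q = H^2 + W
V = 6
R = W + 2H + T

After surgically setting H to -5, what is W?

do(H=-5) replaces the equation H = -3P + 4 with the constant H = -5.
W is not downstream of the intervention, so its value is determined by the original equations.
W = V + T + 4  [with V=6, T=1]  = 11

11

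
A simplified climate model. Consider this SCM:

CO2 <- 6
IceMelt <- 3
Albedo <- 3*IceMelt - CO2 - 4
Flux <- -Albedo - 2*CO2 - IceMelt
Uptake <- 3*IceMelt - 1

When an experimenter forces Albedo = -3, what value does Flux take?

-12

The intervention breaks the incoming arrows to Albedo: Albedo <- 3*IceMelt - CO2 - 4 no longer applies, and Albedo = -3.
Flux = -Albedo - 2*CO2 - IceMelt  [with Albedo=-3, CO2=6, IceMelt=3]  = -12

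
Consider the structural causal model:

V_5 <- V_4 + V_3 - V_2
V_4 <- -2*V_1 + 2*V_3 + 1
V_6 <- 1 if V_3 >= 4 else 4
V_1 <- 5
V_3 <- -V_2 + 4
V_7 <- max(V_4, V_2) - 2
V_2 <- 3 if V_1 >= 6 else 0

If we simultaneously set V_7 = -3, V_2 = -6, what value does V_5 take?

The joint intervention fixes V_7 = -3, V_2 = -6, removing each variable's own equation.
V_3 = -V_2 + 4  [with V_2=-6]  = 10
V_4 = -2*V_1 + 2*V_3 + 1  [with V_1=5, V_3=10]  = 11
V_5 = V_4 + V_3 - V_2  [with V_4=11, V_3=10, V_2=-6]  = 27

27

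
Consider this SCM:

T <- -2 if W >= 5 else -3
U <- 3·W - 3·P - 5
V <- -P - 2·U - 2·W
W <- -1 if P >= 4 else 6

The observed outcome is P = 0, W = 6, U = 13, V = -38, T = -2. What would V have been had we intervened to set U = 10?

-32

The intervention breaks the incoming arrows to U: U <- 3·W - 3·P - 5 no longer applies, and U = 10.
W = -1 if P >= 4 else 6  [with P=0]  = 6
V = -P - 2·U - 2·W  [with P=0, U=10, W=6]  = -32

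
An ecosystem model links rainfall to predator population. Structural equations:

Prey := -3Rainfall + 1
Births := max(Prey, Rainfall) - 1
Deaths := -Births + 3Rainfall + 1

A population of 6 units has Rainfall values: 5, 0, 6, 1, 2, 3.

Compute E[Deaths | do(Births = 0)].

Every unit gets Births=0 under the intervention. Deaths values become 16, 1, 19, 4, 7, 10; E[Deaths|do(Births=0)] = 9.5.

9.5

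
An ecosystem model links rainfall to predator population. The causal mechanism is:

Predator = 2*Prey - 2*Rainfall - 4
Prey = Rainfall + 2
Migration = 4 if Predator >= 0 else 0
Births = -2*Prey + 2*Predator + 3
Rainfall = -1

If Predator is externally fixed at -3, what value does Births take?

-5

The intervention breaks the incoming arrows to Predator: Predator = 2*Prey - 2*Rainfall - 4 no longer applies, and Predator = -3.
Prey = Rainfall + 2  [with Rainfall=-1]  = 1
Births = -2*Prey + 2*Predator + 3  [with Prey=1, Predator=-3]  = -5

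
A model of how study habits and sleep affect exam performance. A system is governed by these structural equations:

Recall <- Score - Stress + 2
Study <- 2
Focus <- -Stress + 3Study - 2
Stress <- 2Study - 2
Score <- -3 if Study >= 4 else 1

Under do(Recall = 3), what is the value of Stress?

2

Under do(Recall=3), the mechanism Recall <- Score - Stress + 2 is discarded; Recall is fixed at 3.
No directed path runs from Recall to Stress, so Stress keeps its natural value.
Stress = 2Study - 2  [with Study=2]  = 2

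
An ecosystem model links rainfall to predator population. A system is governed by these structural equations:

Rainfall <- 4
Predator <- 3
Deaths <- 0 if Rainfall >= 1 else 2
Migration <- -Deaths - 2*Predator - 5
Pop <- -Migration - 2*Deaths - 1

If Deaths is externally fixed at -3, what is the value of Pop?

13

do(Deaths=-3) replaces the equation Deaths <- 0 if Rainfall >= 1 else 2 with the constant Deaths = -3.
Migration = -Deaths - 2*Predator - 5  [with Deaths=-3, Predator=3]  = -8
Pop = -Migration - 2*Deaths - 1  [with Migration=-8, Deaths=-3]  = 13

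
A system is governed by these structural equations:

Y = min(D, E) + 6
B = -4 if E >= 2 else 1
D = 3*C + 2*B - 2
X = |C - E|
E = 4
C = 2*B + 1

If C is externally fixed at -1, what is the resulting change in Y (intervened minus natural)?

18

The intervention breaks the incoming arrows to C: C = 2*B + 1 no longer applies, and C = -1.
B = -4 if E >= 2 else 1  [with E=4]  = -4
D = 3*C + 2*B - 2  [with C=-1, B=-4]  = -13
Y = min(D, E) + 6  [with D=-13, E=4]  = -7
Without intervention: B = -4 if E >= 2 else 1  [with E=4]  = -4; C = 2*B + 1  [with B=-4]  = -7; D = 3*C + 2*B - 2  [with C=-7, B=-4]  = -31; Y = min(D, E) + 6  [with D=-31, E=4]  = -25.
Change = -7 − (-25) = 18.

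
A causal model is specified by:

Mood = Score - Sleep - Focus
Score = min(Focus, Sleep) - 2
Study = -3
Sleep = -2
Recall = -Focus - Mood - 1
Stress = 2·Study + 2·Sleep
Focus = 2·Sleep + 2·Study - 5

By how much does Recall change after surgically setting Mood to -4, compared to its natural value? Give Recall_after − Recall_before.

4

Intervening sets Mood = -4 and removes its equation (Mood = Score - Sleep - Focus).
Focus = 2·Sleep + 2·Study - 5  [with Sleep=-2, Study=-3]  = -15
Recall = -Focus - Mood - 1  [with Focus=-15, Mood=-4]  = 18
Without intervention: Focus = 2·Sleep + 2·Study - 5  [with Sleep=-2, Study=-3]  = -15; Score = min(Focus, Sleep) - 2  [with Focus=-15, Sleep=-2]  = -17; Mood = Score - Sleep - Focus  [with Score=-17, Sleep=-2, Focus=-15]  = 0; Recall = -Focus - Mood - 1  [with Focus=-15, Mood=0]  = 14.
Change = 18 − 14 = 4.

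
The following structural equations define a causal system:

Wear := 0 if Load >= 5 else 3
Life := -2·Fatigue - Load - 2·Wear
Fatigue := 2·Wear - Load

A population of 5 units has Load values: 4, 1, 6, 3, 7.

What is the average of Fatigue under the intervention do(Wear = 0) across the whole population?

The intervention sets Wear=0 in all 5 units regardless of Load. Recomputing Fatigue per unit gives -4, -1, -6, -3, -7; average -4.2.

-4.2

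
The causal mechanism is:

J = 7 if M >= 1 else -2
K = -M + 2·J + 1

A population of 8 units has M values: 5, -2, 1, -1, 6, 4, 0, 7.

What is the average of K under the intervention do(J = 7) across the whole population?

Under do(J=7), J's equation is replaced by J=7 for every unit. Per-unit K: 10, 17, 14, 16, 9, 11, 15, 8. Mean = 12.5.

12.5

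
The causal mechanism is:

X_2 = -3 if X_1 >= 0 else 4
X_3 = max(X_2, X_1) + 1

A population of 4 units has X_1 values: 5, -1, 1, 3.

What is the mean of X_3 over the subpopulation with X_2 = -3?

Conditioning on X_2=-3 selects the 3 unit(s) with X_1 ∈ {5, 1, 3}. Their X_3 values: 6, 2, 4. Mean = 4.

4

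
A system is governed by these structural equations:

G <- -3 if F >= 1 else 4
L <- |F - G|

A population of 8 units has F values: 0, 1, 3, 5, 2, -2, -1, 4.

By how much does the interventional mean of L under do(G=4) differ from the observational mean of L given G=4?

The intervention sets G=4 in all 8 units regardless of F. Recomputing L per unit gives 4, 3, 1, 1, 2, 6, 5, 0; average 2.75.
Observing G=4 restricts to units where G's equation naturally yields 4: F ∈ {0, -2, -1}. In that subpopulation L = 4, 6, 5, mean 5.
Difference = 2.75 − 5 = -2.25.

-2.25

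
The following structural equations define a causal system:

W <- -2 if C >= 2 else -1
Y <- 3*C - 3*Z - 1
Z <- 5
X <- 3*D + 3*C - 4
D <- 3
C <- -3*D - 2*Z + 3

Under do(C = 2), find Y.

-10

The intervention breaks the incoming arrows to C: C <- -3*D - 2*Z + 3 no longer applies, and C = 2.
Y = 3*C - 3*Z - 1  [with C=2, Z=5]  = -10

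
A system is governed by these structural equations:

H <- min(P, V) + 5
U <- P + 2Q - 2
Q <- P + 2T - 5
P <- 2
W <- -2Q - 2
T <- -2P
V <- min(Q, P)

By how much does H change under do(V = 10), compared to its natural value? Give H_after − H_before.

13

The intervention breaks the incoming arrows to V: V <- min(Q, P) no longer applies, and V = 10.
H = min(P, V) + 5  [with P=2, V=10]  = 7
Without intervention: T = -2P  [with P=2]  = -4; Q = P + 2T - 5  [with P=2, T=-4]  = -11; V = min(Q, P)  [with Q=-11, P=2]  = -11; H = min(P, V) + 5  [with P=2, V=-11]  = -6.
Change = 7 − (-6) = 13.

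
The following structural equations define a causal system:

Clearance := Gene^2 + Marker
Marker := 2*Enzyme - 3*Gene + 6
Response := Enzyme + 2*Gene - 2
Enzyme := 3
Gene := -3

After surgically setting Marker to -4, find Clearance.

5

do(Marker=-4) replaces the equation Marker := 2*Enzyme - 3*Gene + 6 with the constant Marker = -4.
Clearance = Gene^2 + Marker  [with Gene=-3, Marker=-4]  = 5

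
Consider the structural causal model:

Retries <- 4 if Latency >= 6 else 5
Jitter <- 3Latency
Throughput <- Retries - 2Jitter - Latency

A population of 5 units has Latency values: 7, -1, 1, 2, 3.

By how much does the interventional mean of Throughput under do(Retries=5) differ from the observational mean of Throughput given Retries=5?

-8.05

Every unit gets Retries=5 under the intervention. Throughput values become -44, 12, -2, -9, -16; E[Throughput|do(Retries=5)] = -11.8.
Observing Retries=5 restricts to units where Retries's equation naturally yields 5: Latency ∈ {-1, 1, 2, 3}. In that subpopulation Throughput = 12, -2, -9, -16, mean -3.75.
Difference = -11.8 − (-3.75) = -8.05.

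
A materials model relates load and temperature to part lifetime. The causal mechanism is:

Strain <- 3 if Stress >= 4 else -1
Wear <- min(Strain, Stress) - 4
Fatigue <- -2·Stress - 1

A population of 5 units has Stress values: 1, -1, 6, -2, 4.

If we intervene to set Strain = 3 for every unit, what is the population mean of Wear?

Every unit gets Strain=3 under the intervention. Wear values become -3, -5, -1, -6, -1; E[Wear|do(Strain=3)] = -3.2.

-3.2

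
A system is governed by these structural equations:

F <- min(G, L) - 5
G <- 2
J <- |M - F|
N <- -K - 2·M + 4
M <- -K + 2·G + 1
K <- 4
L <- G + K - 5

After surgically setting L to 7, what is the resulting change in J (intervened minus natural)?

The intervention breaks the incoming arrows to L: L <- G + K - 5 no longer applies, and L = 7.
F = min(G, L) - 5  [with G=2, L=7]  = -3
M = -K + 2·G + 1  [with K=4, G=2]  = 1
J = |M - F|  [with M=1, F=-3]  = 4
Without intervention: L = G + K - 5  [with G=2, K=4]  = 1; F = min(G, L) - 5  [with G=2, L=1]  = -4; M = -K + 2·G + 1  [with K=4, G=2]  = 1; J = |M - F|  [with M=1, F=-4]  = 5.
Change = 4 − 5 = -1.

-1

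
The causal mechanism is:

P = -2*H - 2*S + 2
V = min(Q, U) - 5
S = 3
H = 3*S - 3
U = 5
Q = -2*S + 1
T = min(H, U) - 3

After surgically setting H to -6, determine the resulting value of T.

The intervention breaks the incoming arrows to H: H = 3*S - 3 no longer applies, and H = -6.
T = min(H, U) - 3  [with H=-6, U=5]  = -9

-9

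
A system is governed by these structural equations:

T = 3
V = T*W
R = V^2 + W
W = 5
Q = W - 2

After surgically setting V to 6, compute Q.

3

do(V=6) replaces the equation V = T*W with the constant V = 6.
Q is not downstream of the intervention, so its value is determined by the original equations.
Q = W - 2  [with W=5]  = 3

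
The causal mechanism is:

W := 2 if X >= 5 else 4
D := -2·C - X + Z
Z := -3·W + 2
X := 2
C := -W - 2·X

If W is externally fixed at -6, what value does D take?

do(W=-6) replaces the equation W := 2 if X >= 5 else 4 with the constant W = -6.
C = -W - 2·X  [with W=-6, X=2]  = 2
Z = -3·W + 2  [with W=-6]  = 20
D = -2·C - X + Z  [with C=2, X=2, Z=20]  = 14

14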